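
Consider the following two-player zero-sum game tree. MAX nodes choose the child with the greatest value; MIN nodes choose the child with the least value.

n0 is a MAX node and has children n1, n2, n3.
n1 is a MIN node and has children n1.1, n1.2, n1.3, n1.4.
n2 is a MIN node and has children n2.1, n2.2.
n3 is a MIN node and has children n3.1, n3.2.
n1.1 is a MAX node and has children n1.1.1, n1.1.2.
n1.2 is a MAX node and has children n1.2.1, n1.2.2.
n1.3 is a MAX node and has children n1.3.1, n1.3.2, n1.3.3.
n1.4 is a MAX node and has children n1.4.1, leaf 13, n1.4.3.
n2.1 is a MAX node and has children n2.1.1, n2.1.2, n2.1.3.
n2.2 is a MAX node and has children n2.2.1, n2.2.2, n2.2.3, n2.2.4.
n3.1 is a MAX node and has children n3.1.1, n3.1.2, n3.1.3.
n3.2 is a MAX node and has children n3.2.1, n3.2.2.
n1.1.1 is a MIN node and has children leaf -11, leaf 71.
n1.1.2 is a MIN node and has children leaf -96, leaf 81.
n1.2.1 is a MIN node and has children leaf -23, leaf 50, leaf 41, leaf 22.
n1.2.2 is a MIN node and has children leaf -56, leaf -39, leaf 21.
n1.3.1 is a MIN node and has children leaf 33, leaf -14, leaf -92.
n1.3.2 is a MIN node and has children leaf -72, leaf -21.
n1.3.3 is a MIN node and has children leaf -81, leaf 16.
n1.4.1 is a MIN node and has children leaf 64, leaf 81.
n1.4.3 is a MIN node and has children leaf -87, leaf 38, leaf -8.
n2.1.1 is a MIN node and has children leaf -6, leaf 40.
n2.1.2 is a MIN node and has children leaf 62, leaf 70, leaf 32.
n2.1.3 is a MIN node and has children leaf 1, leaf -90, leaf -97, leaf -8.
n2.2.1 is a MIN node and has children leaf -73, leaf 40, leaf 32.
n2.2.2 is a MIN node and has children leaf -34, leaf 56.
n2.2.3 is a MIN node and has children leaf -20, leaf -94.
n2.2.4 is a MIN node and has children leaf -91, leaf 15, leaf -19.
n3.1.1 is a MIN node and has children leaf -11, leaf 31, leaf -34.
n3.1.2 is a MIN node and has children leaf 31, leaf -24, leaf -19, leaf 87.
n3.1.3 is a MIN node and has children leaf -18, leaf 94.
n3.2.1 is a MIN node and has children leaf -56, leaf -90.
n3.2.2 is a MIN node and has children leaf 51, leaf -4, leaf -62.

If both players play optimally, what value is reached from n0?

n1.1.1 (MIN): min(-11, 71) = -11
n1.1.2 (MIN): min(-96, 81) = -96
n1.1 (MAX): max(-11, -96) = -11
n1.2.1 (MIN): min(-23, 50, 41, 22) = -23
n1.2.2 (MIN): min(-56, -39, 21) = -56
n1.2 (MAX): max(-23, -56) = -23
n1.3.1 (MIN): min(33, -14, -92) = -92
n1.3.2 (MIN): min(-72, -21) = -72
n1.3.3 (MIN): min(-81, 16) = -81
n1.3 (MAX): max(-92, -72, -81) = -72
n1.4.1 (MIN): min(64, 81) = 64
n1.4.3 (MIN): min(-87, 38, -8) = -87
n1.4 (MAX): max(64, 13, -87) = 64
n1 (MIN): min(-11, -23, -72, 64) = -72
n2.1.1 (MIN): min(-6, 40) = -6
n2.1.2 (MIN): min(62, 70, 32) = 32
n2.1.3 (MIN): min(1, -90, -97, -8) = -97
n2.1 (MAX): max(-6, 32, -97) = 32
n2.2.1 (MIN): min(-73, 40, 32) = -73
n2.2.2 (MIN): min(-34, 56) = -34
n2.2.3 (MIN): min(-20, -94) = -94
n2.2.4 (MIN): min(-91, 15, -19) = -91
n2.2 (MAX): max(-73, -34, -94, -91) = -34
n2 (MIN): min(32, -34) = -34
n3.1.1 (MIN): min(-11, 31, -34) = -34
n3.1.2 (MIN): min(31, -24, -19, 87) = -24
n3.1.3 (MIN): min(-18, 94) = -18
n3.1 (MAX): max(-34, -24, -18) = -18
n3.2.1 (MIN): min(-56, -90) = -90
n3.2.2 (MIN): min(51, -4, -62) = -62
n3.2 (MAX): max(-90, -62) = -62
n3 (MIN): min(-18, -62) = -62
n0 (MAX): max(-72, -34, -62) = -34

-34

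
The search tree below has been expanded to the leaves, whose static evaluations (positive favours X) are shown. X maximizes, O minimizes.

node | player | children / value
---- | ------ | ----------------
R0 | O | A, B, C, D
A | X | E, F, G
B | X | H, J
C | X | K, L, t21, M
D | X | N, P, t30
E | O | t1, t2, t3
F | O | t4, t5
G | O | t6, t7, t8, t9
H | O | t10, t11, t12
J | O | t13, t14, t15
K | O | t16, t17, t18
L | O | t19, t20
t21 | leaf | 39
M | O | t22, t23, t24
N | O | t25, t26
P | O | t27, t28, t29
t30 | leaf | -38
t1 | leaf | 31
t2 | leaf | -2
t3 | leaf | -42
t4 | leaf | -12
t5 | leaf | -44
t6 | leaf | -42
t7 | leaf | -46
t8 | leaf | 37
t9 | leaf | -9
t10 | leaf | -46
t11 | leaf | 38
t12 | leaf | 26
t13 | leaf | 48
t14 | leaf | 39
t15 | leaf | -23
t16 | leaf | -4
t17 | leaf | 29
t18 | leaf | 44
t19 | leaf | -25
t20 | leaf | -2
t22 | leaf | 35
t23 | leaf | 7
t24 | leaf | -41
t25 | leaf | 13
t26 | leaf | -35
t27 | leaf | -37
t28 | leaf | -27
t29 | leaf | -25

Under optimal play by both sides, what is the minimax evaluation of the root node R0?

E (O): min(31, -2, -42) = -42
F (O): min(-12, -44) = -44
G (O): min(-42, -46, 37, -9) = -46
A (X): max(-42, -44, -46) = -42
H (O): min(-46, 38, 26) = -46
J (O): min(48, 39, -23) = -23
B (X): max(-46, -23) = -23
K (O): min(-4, 29, 44) = -4
L (O): min(-25, -2) = -25
M (O): min(35, 7, -41) = -41
C (X): max(-4, -25, 39, -41) = 39
N (O): min(13, -35) = -35
P (O): min(-37, -27, -25) = -37
D (X): max(-35, -37, -38) = -35
R0 (O): min(-42, -23, 39, -35) = -42

-42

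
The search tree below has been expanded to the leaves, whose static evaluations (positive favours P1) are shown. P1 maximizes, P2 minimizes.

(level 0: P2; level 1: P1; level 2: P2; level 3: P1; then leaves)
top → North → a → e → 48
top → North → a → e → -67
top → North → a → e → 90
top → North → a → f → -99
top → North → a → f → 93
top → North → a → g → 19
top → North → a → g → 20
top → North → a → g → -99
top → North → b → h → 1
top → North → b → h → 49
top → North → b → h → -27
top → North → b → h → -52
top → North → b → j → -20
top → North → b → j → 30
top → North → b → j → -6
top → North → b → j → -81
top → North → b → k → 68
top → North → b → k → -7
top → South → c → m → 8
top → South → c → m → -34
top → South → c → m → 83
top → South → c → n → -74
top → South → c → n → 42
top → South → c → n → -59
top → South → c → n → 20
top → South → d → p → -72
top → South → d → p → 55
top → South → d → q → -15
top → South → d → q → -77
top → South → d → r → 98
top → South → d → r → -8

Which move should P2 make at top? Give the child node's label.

e (P1): max(48, -67, 90) = 90
f (P1): max(-99, 93) = 93
g (P1): max(19, 20, -99) = 20
a (P2): min(90, 93, 20) = 20
h (P1): max(1, 49, -27, -52) = 49
j (P1): max(-20, 30, -6, -81) = 30
k (P1): max(68, -7) = 68
b (P2): min(49, 30, 68) = 30
North (P1): max(20, 30) = 30
m (P1): max(8, -34, 83) = 83
n (P1): max(-74, 42, -59, 20) = 42
c (P2): min(83, 42) = 42
p (P1): max(-72, 55) = 55
q (P1): max(-15, -77) = -15
r (P1): max(98, -8) = 98
d (P2): min(55, -15, 98) = -15
South (P1): max(42, -15) = 42
top (P2): min(30, 42) = 30
P2 at top wants the lowest of {North=30, South=42}, so chooses North.

North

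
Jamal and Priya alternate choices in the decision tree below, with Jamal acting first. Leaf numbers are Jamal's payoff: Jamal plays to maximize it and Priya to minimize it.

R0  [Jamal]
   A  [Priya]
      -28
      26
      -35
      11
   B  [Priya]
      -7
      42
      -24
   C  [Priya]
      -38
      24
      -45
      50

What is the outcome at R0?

A (Priya): min(-28, 26, -35, 11) = -35
B (Priya): min(-7, 42, -24) = -24
C (Priya): min(-38, 24, -45, 50) = -45
R0 (Jamal): max(-35, -24, -45) = -24

-24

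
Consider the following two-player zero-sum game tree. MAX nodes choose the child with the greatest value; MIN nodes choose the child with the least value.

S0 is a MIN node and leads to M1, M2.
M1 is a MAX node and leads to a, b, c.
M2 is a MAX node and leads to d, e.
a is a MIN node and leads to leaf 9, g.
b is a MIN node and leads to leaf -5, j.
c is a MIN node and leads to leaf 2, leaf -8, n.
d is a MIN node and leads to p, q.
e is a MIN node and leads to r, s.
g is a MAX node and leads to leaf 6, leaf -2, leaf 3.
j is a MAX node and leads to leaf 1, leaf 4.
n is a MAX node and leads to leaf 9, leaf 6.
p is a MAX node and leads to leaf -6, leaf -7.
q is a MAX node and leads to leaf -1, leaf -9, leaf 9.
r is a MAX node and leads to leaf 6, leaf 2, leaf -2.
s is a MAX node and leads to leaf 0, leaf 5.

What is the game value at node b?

j (MAX): max(1, 4) = 4
b (MIN): min(-5, 4) = -5

-5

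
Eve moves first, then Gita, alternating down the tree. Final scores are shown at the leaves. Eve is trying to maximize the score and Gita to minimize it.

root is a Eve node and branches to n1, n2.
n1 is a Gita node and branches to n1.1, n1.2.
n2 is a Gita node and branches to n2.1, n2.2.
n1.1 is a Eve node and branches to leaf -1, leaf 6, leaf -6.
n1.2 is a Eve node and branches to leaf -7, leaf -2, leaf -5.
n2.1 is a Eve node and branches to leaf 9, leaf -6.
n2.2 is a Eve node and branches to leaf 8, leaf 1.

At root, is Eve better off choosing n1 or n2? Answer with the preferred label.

n1.1 (Eve): max(-1, 6, -6) = 6
n1.2 (Eve): max(-7, -2, -5) = -2
n1 (Gita): min(6, -2) = -2
n2.1 (Eve): max(9, -6) = 9
n2.2 (Eve): max(8, 1) = 8
n2 (Gita): min(9, 8) = 8
Eve prefers the higher value; n1=-2, n2=8. n2 is better since 8 > -2.

n2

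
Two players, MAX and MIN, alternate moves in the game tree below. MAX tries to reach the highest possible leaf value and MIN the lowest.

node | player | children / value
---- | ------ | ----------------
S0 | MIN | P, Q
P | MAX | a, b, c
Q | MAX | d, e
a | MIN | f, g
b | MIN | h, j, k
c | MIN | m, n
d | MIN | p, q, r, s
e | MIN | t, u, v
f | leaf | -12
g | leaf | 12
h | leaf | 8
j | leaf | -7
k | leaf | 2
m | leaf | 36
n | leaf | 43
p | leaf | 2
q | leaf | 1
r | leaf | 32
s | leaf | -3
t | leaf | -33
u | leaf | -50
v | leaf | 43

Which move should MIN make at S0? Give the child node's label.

Q

a (MIN): min(-12, 12) = -12
b (MIN): min(8, -7, 2) = -7
c (MIN): min(36, 43) = 36
P (MAX): max(-12, -7, 36) = 36
d (MIN): min(2, 1, 32, -3) = -3
e (MIN): min(-33, -50, 43) = -50
Q (MAX): max(-3, -50) = -3
S0 (MIN): min(36, -3) = -3
MIN at S0 wants the lowest of {P=36, Q=-3}, so chooses Q.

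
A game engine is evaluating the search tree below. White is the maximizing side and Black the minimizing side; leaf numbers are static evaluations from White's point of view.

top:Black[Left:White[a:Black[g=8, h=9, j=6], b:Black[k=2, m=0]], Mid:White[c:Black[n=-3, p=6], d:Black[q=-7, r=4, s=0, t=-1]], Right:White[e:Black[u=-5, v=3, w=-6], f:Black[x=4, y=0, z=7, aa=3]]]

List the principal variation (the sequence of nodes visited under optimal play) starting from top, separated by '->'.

top -> Mid -> c -> n

a (Black): min(8, 9, 6) = 6
b (Black): min(2, 0) = 0
Left (White): max(6, 0) = 6
c (Black): min(-3, 6) = -3
d (Black): min(-7, 4, 0, -1) = -7
Mid (White): max(-3, -7) = -3
e (Black): min(-5, 3, -6) = -6
f (Black): min(4, 0, 7, 3) = 0
Right (White): max(-6, 0) = 0
top (Black): min(6, -3, 0) = -3
At top, Black picks Mid (lowest: -3).
At Mid, White picks c (highest: -3).
At c, Black picks n (lowest: -3).
Terminal value -3.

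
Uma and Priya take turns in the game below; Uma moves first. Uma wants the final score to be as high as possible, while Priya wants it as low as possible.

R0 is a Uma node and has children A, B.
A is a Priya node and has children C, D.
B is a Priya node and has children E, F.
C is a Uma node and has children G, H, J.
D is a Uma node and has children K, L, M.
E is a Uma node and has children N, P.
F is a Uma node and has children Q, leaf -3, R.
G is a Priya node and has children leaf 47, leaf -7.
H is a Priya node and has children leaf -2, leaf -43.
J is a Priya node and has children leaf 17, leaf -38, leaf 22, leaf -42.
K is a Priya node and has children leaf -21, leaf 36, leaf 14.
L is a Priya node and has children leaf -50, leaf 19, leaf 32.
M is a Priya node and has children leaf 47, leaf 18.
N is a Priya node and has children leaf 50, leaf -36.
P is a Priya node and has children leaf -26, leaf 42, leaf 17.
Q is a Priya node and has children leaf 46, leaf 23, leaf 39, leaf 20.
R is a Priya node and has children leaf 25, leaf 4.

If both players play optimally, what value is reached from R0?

-7

G (Priya): min(47, -7) = -7
H (Priya): min(-2, -43) = -43
J (Priya): min(17, -38, 22, -42) = -42
C (Uma): max(-7, -43, -42) = -7
K (Priya): min(-21, 36, 14) = -21
L (Priya): min(-50, 19, 32) = -50
M (Priya): min(47, 18) = 18
D (Uma): max(-21, -50, 18) = 18
A (Priya): min(-7, 18) = -7
N (Priya): min(50, -36) = -36
P (Priya): min(-26, 42, 17) = -26
E (Uma): max(-36, -26) = -26
Q (Priya): min(46, 23, 39, 20) = 20
R (Priya): min(25, 4) = 4
F (Uma): max(20, -3, 4) = 20
B (Priya): min(-26, 20) = -26
R0 (Uma): max(-7, -26) = -7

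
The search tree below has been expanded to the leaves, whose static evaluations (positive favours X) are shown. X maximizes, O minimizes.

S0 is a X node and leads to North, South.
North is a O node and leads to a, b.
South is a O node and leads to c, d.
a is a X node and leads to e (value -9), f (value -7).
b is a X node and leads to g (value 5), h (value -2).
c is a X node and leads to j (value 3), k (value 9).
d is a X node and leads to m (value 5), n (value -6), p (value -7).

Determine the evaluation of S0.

a (X): max(-9, -7) = -7
b (X): max(5, -2) = 5
North (O): min(-7, 5) = -7
c (X): max(3, 9) = 9
d (X): max(5, -6, -7) = 5
South (O): min(9, 5) = 5
S0 (X): max(-7, 5) = 5

5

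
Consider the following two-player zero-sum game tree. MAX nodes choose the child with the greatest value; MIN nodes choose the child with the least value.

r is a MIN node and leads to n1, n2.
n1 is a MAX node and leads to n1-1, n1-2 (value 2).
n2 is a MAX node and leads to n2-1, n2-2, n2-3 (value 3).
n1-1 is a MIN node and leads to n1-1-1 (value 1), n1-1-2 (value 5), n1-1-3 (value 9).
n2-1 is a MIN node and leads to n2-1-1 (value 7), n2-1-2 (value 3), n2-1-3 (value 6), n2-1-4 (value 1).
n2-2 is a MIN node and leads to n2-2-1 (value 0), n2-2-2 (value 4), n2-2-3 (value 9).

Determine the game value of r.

2

n1-1 (MIN): min(1, 5, 9) = 1
n1 (MAX): max(1, 2) = 2
n2-1 (MIN): min(7, 3, 6, 1) = 1
n2-2 (MIN): min(0, 4, 9) = 0
n2 (MAX): max(1, 0, 3) = 3
r (MIN): min(2, 3) = 2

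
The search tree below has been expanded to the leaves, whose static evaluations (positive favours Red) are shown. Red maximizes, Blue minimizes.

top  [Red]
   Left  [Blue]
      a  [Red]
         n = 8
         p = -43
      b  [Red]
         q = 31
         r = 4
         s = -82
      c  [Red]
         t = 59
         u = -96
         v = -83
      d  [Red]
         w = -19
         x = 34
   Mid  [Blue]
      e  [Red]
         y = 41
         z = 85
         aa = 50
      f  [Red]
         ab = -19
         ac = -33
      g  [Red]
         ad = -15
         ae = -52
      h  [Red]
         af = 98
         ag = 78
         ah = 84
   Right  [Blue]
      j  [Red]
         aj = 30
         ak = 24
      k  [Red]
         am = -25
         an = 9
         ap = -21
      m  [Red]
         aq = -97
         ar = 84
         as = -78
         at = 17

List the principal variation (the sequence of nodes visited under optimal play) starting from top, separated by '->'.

a (Red): max(8, -43) = 8
b (Red): max(31, 4, -82) = 31
c (Red): max(59, -96, -83) = 59
d (Red): max(-19, 34) = 34
Left (Blue): min(8, 31, 59, 34) = 8
e (Red): max(41, 85, 50) = 85
f (Red): max(-19, -33) = -19
g (Red): max(-15, -52) = -15
h (Red): max(98, 78, 84) = 98
Mid (Blue): min(85, -19, -15, 98) = -19
j (Red): max(30, 24) = 30
k (Red): max(-25, 9, -21) = 9
m (Red): max(-97, 84, -78, 17) = 84
Right (Blue): min(30, 9, 84) = 9
top (Red): max(8, -19, 9) = 9
At top, Red picks Right (highest: 9).
At Right, Blue picks k (lowest: 9).
At k, Red picks an (highest: 9).
Terminal value 9.

top -> Right -> k -> an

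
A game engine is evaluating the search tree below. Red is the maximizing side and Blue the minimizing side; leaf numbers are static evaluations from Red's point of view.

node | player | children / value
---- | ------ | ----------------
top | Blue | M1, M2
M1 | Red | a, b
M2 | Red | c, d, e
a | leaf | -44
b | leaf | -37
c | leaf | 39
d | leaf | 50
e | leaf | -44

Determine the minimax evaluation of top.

M1 (Red): max(-44, -37) = -37
M2 (Red): max(39, 50, -44) = 50
top (Blue): min(-37, 50) = -37

-37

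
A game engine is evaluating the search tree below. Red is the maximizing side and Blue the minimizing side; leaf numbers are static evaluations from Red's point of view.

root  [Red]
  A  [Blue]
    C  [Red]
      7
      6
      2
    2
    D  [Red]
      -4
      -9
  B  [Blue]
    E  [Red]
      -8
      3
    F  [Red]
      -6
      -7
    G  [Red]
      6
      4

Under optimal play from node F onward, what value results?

-6

F (Red): max(-6, -7) = -6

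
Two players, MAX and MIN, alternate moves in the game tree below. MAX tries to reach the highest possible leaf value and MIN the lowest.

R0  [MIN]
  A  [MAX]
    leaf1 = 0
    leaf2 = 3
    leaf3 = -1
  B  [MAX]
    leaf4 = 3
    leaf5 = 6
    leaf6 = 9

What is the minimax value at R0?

A (MAX): max(0, 3, -1) = 3
B (MAX): max(3, 6, 9) = 9
R0 (MIN): min(3, 9) = 3

3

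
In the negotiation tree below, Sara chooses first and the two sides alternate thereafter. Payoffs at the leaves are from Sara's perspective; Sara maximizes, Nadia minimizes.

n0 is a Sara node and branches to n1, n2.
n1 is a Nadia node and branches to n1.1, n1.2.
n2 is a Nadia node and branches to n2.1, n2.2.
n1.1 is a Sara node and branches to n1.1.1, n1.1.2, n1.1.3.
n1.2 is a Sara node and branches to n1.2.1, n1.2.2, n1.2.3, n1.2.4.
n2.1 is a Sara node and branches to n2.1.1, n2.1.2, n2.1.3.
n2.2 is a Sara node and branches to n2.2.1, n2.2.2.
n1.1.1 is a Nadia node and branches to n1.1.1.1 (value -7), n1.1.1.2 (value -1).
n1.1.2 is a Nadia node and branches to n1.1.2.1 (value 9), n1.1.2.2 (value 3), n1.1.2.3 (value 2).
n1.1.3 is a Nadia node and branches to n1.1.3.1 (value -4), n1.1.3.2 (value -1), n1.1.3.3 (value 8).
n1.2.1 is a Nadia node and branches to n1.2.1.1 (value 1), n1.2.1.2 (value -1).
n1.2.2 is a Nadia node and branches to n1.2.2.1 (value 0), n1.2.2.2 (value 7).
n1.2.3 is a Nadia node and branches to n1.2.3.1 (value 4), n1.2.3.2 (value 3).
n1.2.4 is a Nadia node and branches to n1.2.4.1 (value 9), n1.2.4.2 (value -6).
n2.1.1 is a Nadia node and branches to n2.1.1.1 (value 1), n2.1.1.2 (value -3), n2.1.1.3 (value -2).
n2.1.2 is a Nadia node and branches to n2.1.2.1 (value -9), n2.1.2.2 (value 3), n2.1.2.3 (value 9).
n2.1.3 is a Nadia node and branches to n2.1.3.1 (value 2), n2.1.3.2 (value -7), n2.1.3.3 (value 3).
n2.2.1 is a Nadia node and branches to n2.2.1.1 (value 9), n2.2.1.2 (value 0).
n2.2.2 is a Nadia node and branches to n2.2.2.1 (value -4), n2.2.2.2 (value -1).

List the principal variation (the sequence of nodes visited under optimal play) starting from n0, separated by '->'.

n1.1.1 (Nadia): min(-7, -1) = -7
n1.1.2 (Nadia): min(9, 3, 2) = 2
n1.1.3 (Nadia): min(-4, -1, 8) = -4
n1.1 (Sara): max(-7, 2, -4) = 2
n1.2.1 (Nadia): min(1, -1) = -1
n1.2.2 (Nadia): min(0, 7) = 0
n1.2.3 (Nadia): min(4, 3) = 3
n1.2.4 (Nadia): min(9, -6) = -6
n1.2 (Sara): max(-1, 0, 3, -6) = 3
n1 (Nadia): min(2, 3) = 2
n2.1.1 (Nadia): min(1, -3, -2) = -3
n2.1.2 (Nadia): min(-9, 3, 9) = -9
n2.1.3 (Nadia): min(2, -7, 3) = -7
n2.1 (Sara): max(-3, -9, -7) = -3
n2.2.1 (Nadia): min(9, 0) = 0
n2.2.2 (Nadia): min(-4, -1) = -4
n2.2 (Sara): max(0, -4) = 0
n2 (Nadia): min(-3, 0) = -3
n0 (Sara): max(2, -3) = 2
At n0, Sara picks n1 (highest: 2).
At n1, Nadia picks n1.1 (lowest: 2).
At n1.1, Sara picks n1.1.2 (highest: 2).
At n1.1.2, Nadia picks n1.1.2.3 (lowest: 2).
Terminal value 2.

n0 -> n1 -> n1.1 -> n1.1.2 -> n1.1.2.3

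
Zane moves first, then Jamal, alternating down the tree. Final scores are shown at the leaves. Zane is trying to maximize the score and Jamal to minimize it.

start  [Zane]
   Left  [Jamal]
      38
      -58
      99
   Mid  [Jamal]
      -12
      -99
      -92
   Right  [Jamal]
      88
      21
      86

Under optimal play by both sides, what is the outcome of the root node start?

Left (Jamal): min(38, -58, 99) = -58
Mid (Jamal): min(-12, -99, -92) = -99
Right (Jamal): min(88, 21, 86) = 21
start (Zane): max(-58, -99, 21) = 21

21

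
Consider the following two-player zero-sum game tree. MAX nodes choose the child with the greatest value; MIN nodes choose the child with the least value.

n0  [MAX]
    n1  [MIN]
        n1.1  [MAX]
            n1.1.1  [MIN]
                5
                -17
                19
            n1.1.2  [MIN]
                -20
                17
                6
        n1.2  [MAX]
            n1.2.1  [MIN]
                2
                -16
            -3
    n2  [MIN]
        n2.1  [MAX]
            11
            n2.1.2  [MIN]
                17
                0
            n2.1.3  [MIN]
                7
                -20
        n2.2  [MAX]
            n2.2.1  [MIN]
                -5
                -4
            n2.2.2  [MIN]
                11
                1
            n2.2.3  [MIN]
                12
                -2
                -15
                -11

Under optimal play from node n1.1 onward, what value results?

n1.1.1 (MIN): min(5, -17, 19) = -17
n1.1.2 (MIN): min(-20, 17, 6) = -20
n1.1 (MAX): max(-17, -20) = -17

-17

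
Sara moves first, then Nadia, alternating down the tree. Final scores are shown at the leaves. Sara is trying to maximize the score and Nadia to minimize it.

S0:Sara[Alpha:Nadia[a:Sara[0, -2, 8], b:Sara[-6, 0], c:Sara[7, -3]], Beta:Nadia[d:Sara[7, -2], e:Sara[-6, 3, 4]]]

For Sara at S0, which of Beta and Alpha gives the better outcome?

Beta

d (Sara): max(7, -2) = 7
e (Sara): max(-6, 3, 4) = 4
Beta (Nadia): min(7, 4) = 4
a (Sara): max(0, -2, 8) = 8
b (Sara): max(-6, 0) = 0
c (Sara): max(7, -3) = 7
Alpha (Nadia): min(8, 0, 7) = 0
Sara prefers the higher value; Beta=4, Alpha=0. Beta is better since 4 > 0.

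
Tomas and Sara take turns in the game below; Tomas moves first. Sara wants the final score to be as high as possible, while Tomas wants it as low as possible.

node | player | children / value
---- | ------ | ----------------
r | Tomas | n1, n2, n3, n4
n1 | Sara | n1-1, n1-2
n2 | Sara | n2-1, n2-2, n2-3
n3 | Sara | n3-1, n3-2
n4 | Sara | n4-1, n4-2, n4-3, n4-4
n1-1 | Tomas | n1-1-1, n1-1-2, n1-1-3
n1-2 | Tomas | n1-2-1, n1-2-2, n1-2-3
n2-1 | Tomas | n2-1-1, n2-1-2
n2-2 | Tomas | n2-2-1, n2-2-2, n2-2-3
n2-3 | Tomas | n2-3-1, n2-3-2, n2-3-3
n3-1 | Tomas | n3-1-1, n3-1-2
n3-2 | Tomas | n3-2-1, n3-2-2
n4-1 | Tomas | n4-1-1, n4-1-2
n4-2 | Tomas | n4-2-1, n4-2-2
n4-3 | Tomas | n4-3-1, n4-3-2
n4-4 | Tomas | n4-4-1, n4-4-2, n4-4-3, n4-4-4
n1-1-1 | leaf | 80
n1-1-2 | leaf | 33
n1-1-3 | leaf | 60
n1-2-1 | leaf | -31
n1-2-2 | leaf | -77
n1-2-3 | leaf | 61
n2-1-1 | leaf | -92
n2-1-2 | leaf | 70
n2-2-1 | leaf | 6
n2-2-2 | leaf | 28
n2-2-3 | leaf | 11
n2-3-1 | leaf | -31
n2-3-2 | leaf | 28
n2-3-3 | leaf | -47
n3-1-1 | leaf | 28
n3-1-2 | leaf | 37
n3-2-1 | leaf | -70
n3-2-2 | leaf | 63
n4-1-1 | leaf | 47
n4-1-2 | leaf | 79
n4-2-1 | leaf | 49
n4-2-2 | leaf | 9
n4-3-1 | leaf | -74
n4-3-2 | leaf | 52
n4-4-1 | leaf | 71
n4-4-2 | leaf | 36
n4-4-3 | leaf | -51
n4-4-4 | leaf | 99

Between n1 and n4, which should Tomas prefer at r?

n1

n1-1 (Tomas): min(80, 33, 60) = 33
n1-2 (Tomas): min(-31, -77, 61) = -77
n1 (Sara): max(33, -77) = 33
n4-1 (Tomas): min(47, 79) = 47
n4-2 (Tomas): min(49, 9) = 9
n4-3 (Tomas): min(-74, 52) = -74
n4-4 (Tomas): min(71, 36, -51, 99) = -51
n4 (Sara): max(47, 9, -74, -51) = 47
Tomas prefers the lower value; n1=33, n4=47. n1 is better since 33 < 47.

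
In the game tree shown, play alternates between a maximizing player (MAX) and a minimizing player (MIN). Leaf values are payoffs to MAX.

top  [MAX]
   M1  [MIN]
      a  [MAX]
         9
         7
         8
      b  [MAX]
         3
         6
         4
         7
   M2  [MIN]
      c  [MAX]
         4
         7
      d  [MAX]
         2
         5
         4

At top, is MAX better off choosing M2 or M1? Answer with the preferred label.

M1

c (MAX): max(4, 7) = 7
d (MAX): max(2, 5, 4) = 5
M2 (MIN): min(7, 5) = 5
a (MAX): max(9, 7, 8) = 9
b (MAX): max(3, 6, 4, 7) = 7
M1 (MIN): min(9, 7) = 7
MAX prefers the higher value; M2=5, M1=7. M1 is better since 7 > 5.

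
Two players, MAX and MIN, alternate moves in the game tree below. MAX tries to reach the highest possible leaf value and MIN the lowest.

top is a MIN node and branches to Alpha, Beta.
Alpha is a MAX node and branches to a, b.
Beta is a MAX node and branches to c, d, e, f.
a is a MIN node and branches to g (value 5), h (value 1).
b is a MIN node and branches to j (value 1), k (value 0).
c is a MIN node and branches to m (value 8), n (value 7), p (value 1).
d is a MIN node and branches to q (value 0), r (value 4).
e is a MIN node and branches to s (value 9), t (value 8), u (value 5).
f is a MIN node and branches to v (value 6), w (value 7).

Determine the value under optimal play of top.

a (MIN): min(5, 1) = 1
b (MIN): min(1, 0) = 0
Alpha (MAX): max(1, 0) = 1
c (MIN): min(8, 7, 1) = 1
d (MIN): min(0, 4) = 0
e (MIN): min(9, 8, 5) = 5
f (MIN): min(6, 7) = 6
Beta (MAX): max(1, 0, 5, 6) = 6
top (MIN): min(1, 6) = 1

1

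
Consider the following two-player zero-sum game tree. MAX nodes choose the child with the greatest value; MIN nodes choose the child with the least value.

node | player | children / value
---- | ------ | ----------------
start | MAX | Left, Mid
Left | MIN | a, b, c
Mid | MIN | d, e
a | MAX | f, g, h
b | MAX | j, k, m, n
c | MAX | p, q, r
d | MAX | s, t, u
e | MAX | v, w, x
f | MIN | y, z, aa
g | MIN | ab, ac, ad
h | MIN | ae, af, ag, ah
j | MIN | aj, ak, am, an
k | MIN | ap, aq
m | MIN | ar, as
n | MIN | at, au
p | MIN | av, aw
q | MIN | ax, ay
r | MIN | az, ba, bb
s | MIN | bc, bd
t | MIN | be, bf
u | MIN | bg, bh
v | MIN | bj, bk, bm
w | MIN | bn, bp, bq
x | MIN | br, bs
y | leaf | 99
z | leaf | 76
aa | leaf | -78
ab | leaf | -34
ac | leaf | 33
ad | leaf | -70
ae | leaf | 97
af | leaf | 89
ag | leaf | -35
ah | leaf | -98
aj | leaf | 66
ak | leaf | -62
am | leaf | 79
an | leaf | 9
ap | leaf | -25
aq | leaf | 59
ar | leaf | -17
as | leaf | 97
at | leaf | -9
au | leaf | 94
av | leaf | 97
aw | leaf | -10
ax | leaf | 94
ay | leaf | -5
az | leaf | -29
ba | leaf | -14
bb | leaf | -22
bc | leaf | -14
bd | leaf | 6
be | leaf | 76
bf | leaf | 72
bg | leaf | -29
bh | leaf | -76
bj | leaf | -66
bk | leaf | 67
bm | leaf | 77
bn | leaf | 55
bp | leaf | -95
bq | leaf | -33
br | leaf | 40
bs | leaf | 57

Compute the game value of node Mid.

s (MIN): min(-14, 6) = -14
t (MIN): min(76, 72) = 72
u (MIN): min(-29, -76) = -76
d (MAX): max(-14, 72, -76) = 72
v (MIN): min(-66, 67, 77) = -66
w (MIN): min(55, -95, -33) = -95
x (MIN): min(40, 57) = 40
e (MAX): max(-66, -95, 40) = 40
Mid (MIN): min(72, 40) = 40

40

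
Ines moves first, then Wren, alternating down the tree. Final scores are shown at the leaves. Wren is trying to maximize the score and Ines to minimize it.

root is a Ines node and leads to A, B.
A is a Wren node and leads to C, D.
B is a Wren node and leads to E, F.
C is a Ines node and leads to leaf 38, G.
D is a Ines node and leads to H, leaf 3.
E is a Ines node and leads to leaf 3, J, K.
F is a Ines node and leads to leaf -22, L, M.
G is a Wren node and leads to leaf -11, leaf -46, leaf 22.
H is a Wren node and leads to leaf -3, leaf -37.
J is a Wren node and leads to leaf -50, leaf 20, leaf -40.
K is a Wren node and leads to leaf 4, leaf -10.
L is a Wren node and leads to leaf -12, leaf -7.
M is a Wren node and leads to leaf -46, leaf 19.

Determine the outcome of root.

3

G (Wren): max(-11, -46, 22) = 22
C (Ines): min(38, 22) = 22
H (Wren): max(-3, -37) = -3
D (Ines): min(-3, 3) = -3
A (Wren): max(22, -3) = 22
J (Wren): max(-50, 20, -40) = 20
K (Wren): max(4, -10) = 4
E (Ines): min(3, 20, 4) = 3
L (Wren): max(-12, -7) = -7
M (Wren): max(-46, 19) = 19
F (Ines): min(-22, -7, 19) = -22
B (Wren): max(3, -22) = 3
root (Ines): min(22, 3) = 3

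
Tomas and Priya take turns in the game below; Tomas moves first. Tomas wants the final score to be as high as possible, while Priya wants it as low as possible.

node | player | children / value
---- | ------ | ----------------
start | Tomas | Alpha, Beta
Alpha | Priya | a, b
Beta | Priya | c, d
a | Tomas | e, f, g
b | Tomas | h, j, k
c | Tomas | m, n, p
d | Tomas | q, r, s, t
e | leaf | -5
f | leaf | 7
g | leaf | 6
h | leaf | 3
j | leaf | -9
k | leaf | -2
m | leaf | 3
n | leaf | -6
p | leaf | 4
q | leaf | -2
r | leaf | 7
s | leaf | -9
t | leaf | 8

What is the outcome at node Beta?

4

c (Tomas): max(3, -6, 4) = 4
d (Tomas): max(-2, 7, -9, 8) = 8
Beta (Priya): min(4, 8) = 4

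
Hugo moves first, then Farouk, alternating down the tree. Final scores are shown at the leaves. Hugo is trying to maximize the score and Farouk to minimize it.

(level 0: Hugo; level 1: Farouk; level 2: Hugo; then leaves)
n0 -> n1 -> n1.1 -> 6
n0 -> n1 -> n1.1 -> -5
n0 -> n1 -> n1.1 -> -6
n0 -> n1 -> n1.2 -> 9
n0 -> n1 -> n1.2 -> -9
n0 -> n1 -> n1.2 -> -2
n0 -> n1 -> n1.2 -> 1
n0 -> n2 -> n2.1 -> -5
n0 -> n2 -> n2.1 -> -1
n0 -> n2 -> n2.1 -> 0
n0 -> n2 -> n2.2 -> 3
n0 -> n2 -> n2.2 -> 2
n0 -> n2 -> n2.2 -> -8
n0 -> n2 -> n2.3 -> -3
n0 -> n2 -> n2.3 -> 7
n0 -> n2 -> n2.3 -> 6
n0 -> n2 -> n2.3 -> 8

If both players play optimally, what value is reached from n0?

6

n1.1 (Hugo): max(6, -5, -6) = 6
n1.2 (Hugo): max(9, -9, -2, 1) = 9
n1 (Farouk): min(6, 9) = 6
n2.1 (Hugo): max(-5, -1, 0) = 0
n2.2 (Hugo): max(3, 2, -8) = 3
n2.3 (Hugo): max(-3, 7, 6, 8) = 8
n2 (Farouk): min(0, 3, 8) = 0
n0 (Hugo): max(6, 0) = 6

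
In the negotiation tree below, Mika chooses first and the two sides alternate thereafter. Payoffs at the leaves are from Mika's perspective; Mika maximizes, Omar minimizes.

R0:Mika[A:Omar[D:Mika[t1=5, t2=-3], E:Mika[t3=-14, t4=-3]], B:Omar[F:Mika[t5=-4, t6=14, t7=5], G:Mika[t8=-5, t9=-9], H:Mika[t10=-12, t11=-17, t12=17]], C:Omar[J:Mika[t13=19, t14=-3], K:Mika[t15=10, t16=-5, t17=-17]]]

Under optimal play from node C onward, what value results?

10

J (Mika): max(19, -3) = 19
K (Mika): max(10, -5, -17) = 10
C (Omar): min(19, 10) = 10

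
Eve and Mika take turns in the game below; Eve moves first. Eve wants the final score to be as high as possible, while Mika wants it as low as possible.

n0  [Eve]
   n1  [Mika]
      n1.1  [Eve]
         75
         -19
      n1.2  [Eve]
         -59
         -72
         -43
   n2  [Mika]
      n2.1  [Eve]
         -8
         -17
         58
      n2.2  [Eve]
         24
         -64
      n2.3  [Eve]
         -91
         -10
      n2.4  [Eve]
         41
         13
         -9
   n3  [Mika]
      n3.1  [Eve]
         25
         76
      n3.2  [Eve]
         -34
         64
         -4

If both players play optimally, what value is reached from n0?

64

n1.1 (Eve): max(75, -19) = 75
n1.2 (Eve): max(-59, -72, -43) = -43
n1 (Mika): min(75, -43) = -43
n2.1 (Eve): max(-8, -17, 58) = 58
n2.2 (Eve): max(24, -64) = 24
n2.3 (Eve): max(-91, -10) = -10
n2.4 (Eve): max(41, 13, -9) = 41
n2 (Mika): min(58, 24, -10, 41) = -10
n3.1 (Eve): max(25, 76) = 76
n3.2 (Eve): max(-34, 64, -4) = 64
n3 (Mika): min(76, 64) = 64
n0 (Eve): max(-43, -10, 64) = 64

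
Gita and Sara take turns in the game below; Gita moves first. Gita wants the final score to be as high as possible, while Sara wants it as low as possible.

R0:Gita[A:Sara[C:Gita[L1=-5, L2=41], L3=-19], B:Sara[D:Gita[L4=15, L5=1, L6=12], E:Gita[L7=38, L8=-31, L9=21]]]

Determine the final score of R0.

C (Gita): max(-5, 41) = 41
A (Sara): min(41, -19) = -19
D (Gita): max(15, 1, 12) = 15
E (Gita): max(38, -31, 21) = 38
B (Sara): min(15, 38) = 15
R0 (Gita): max(-19, 15) = 15

15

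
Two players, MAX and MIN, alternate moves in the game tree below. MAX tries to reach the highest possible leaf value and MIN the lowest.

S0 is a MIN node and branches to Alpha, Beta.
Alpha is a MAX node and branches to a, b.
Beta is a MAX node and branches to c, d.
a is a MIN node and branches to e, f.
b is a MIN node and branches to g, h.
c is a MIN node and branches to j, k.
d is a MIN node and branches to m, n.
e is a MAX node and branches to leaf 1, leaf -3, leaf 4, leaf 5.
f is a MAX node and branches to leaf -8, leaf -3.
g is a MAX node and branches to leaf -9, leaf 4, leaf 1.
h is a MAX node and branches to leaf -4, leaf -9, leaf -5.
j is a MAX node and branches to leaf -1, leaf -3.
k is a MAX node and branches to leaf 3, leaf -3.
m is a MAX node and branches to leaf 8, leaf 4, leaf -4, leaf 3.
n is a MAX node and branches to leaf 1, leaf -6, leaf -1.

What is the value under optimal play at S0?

-3

e (MAX): max(1, -3, 4, 5) = 5
f (MAX): max(-8, -3) = -3
a (MIN): min(5, -3) = -3
g (MAX): max(-9, 4, 1) = 4
h (MAX): max(-4, -9, -5) = -4
b (MIN): min(4, -4) = -4
Alpha (MAX): max(-3, -4) = -3
j (MAX): max(-1, -3) = -1
k (MAX): max(3, -3) = 3
c (MIN): min(-1, 3) = -1
m (MAX): max(8, 4, -4, 3) = 8
n (MAX): max(1, -6, -1) = 1
d (MIN): min(8, 1) = 1
Beta (MAX): max(-1, 1) = 1
S0 (MIN): min(-3, 1) = -3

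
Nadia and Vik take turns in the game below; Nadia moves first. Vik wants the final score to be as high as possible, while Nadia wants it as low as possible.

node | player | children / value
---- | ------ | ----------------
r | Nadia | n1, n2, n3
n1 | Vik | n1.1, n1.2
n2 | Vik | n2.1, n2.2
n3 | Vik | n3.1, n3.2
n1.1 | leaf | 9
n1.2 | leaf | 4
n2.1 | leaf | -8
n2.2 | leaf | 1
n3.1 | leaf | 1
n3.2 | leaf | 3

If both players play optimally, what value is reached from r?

1

n1 (Vik): max(9, 4) = 9
n2 (Vik): max(-8, 1) = 1
n3 (Vik): max(1, 3) = 3
r (Nadia): min(9, 1, 3) = 1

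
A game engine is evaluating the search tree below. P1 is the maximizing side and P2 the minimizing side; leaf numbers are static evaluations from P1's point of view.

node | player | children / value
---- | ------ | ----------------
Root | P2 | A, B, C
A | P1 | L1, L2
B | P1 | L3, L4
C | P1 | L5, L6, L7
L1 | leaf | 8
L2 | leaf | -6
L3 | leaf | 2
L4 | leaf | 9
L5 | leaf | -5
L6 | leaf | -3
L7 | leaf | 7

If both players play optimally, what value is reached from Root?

7

A (P1): max(8, -6) = 8
B (P1): max(2, 9) = 9
C (P1): max(-5, -3, 7) = 7
Root (P2): min(8, 9, 7) = 7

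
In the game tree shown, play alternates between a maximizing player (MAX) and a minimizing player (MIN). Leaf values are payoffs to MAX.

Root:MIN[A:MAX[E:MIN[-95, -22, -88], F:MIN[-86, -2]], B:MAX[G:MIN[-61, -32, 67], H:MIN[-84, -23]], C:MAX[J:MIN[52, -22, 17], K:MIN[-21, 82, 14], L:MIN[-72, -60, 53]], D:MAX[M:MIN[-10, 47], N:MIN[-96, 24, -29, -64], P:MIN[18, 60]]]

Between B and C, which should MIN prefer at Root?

G (MIN): min(-61, -32, 67) = -61
H (MIN): min(-84, -23) = -84
B (MAX): max(-61, -84) = -61
J (MIN): min(52, -22, 17) = -22
K (MIN): min(-21, 82, 14) = -21
L (MIN): min(-72, -60, 53) = -72
C (MAX): max(-22, -21, -72) = -21
MIN prefers the lower value; B=-61, C=-21. B is better since -61 < -21.

B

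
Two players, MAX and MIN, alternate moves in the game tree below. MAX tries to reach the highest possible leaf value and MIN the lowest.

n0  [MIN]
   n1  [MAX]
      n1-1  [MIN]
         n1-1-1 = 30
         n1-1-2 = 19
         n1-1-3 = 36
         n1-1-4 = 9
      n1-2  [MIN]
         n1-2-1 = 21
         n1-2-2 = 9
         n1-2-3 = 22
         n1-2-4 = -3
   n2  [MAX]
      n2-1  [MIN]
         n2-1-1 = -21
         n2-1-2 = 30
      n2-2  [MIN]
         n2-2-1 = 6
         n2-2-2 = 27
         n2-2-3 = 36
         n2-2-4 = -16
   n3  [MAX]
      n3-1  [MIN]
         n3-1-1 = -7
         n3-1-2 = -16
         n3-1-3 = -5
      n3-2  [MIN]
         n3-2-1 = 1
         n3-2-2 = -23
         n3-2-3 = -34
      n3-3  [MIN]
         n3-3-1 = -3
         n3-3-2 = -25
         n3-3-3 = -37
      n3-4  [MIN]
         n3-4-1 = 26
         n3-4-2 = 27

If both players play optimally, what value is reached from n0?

n1-1 (MIN): min(30, 19, 36, 9) = 9
n1-2 (MIN): min(21, 9, 22, -3) = -3
n1 (MAX): max(9, -3) = 9
n2-1 (MIN): min(-21, 30) = -21
n2-2 (MIN): min(6, 27, 36, -16) = -16
n2 (MAX): max(-21, -16) = -16
n3-1 (MIN): min(-7, -16, -5) = -16
n3-2 (MIN): min(1, -23, -34) = -34
n3-3 (MIN): min(-3, -25, -37) = -37
n3-4 (MIN): min(26, 27) = 26
n3 (MAX): max(-16, -34, -37, 26) = 26
n0 (MIN): min(9, -16, 26) = -16

-16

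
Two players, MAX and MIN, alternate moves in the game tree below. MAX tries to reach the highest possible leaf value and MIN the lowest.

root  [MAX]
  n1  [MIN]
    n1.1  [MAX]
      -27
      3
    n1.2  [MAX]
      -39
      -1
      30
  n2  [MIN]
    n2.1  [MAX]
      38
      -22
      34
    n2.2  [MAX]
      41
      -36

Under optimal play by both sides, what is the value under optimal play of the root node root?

n1.1 (MAX): max(-27, 3) = 3
n1.2 (MAX): max(-39, -1, 30) = 30
n1 (MIN): min(3, 30) = 3
n2.1 (MAX): max(38, -22, 34) = 38
n2.2 (MAX): max(41, -36) = 41
n2 (MIN): min(38, 41) = 38
root (MAX): max(3, 38) = 38

38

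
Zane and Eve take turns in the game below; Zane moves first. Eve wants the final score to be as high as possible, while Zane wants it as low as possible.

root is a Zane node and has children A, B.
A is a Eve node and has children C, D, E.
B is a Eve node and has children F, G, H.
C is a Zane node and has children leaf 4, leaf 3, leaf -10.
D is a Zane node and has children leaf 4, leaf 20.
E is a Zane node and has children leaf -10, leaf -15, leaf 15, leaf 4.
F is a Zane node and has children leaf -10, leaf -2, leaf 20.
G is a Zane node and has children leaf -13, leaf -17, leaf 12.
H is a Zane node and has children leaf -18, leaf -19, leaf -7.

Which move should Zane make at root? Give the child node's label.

B

C (Zane): min(4, 3, -10) = -10
D (Zane): min(4, 20) = 4
E (Zane): min(-10, -15, 15, 4) = -15
A (Eve): max(-10, 4, -15) = 4
F (Zane): min(-10, -2, 20) = -10
G (Zane): min(-13, -17, 12) = -17
H (Zane): min(-18, -19, -7) = -19
B (Eve): max(-10, -17, -19) = -10
root (Zane): min(4, -10) = -10
Zane at root wants the lowest of {A=4, B=-10}, so chooses B.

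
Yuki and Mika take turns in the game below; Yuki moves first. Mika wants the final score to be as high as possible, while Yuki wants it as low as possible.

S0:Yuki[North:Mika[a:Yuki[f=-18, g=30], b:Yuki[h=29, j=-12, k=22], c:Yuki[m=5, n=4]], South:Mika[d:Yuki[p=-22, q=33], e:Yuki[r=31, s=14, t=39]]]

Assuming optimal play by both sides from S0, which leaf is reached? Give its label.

n

a (Yuki): min(-18, 30) = -18
b (Yuki): min(29, -12, 22) = -12
c (Yuki): min(5, 4) = 4
North (Mika): max(-18, -12, 4) = 4
d (Yuki): min(-22, 33) = -22
e (Yuki): min(31, 14, 39) = 14
South (Mika): max(-22, 14) = 14
S0 (Yuki): min(4, 14) = 4
At S0, Yuki picks North (lowest: 4).
At North, Mika picks c (highest: 4).
At c, Yuki picks n (lowest: 4).
Terminal value 4.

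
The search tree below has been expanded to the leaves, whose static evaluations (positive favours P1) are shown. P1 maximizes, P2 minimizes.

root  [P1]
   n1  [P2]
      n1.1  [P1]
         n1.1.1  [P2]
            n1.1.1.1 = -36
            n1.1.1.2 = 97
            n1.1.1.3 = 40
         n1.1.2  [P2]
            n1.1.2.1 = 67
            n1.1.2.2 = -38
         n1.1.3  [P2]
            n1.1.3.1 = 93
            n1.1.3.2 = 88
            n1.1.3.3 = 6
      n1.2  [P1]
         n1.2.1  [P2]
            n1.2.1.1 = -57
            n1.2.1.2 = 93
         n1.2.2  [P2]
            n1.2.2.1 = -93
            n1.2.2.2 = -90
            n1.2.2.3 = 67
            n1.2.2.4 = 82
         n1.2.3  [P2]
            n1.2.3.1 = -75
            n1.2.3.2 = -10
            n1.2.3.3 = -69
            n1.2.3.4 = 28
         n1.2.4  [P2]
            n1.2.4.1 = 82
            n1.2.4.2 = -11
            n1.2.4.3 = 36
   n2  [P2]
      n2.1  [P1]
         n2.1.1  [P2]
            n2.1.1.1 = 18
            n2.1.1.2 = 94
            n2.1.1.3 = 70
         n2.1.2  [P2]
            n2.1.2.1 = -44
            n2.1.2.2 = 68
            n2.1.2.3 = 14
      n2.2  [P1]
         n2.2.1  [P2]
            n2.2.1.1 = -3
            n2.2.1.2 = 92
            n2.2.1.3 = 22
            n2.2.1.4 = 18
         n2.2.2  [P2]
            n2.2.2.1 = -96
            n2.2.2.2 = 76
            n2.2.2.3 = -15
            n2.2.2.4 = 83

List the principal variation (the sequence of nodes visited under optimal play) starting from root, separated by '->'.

n1.1.1 (P2): min(-36, 97, 40) = -36
n1.1.2 (P2): min(67, -38) = -38
n1.1.3 (P2): min(93, 88, 6) = 6
n1.1 (P1): max(-36, -38, 6) = 6
n1.2.1 (P2): min(-57, 93) = -57
n1.2.2 (P2): min(-93, -90, 67, 82) = -93
n1.2.3 (P2): min(-75, -10, -69, 28) = -75
n1.2.4 (P2): min(82, -11, 36) = -11
n1.2 (P1): max(-57, -93, -75, -11) = -11
n1 (P2): min(6, -11) = -11
n2.1.1 (P2): min(18, 94, 70) = 18
n2.1.2 (P2): min(-44, 68, 14) = -44
n2.1 (P1): max(18, -44) = 18
n2.2.1 (P2): min(-3, 92, 22, 18) = -3
n2.2.2 (P2): min(-96, 76, -15, 83) = -96
n2.2 (P1): max(-3, -96) = -3
n2 (P2): min(18, -3) = -3
root (P1): max(-11, -3) = -3
At root, P1 picks n2 (highest: -3).
At n2, P2 picks n2.2 (lowest: -3).
At n2.2, P1 picks n2.2.1 (highest: -3).
At n2.2.1, P2 picks n2.2.1.1 (lowest: -3).
Terminal value -3.

root -> n2 -> n2.2 -> n2.2.1 -> n2.2.1.1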